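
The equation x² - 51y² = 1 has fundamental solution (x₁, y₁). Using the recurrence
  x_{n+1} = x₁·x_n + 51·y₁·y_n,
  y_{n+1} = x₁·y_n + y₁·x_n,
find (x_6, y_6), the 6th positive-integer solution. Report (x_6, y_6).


Step 1: Find the fundamental solution (x₁, y₁) of x² - 51y² = 1.
  Expand √51 as a continued fraction. a₀ = ⌊√51⌋ = 7; iterate m_{k+1} = d_k·a_k − m_k, d_{k+1} = (51 − m_{k+1}²)/d_k, a_{k+1} = ⌊(a₀ + m_{k+1})/d_{k+1}⌋ (starting m₀ = 0, d₀ = 1), with convergents p_k = a_k·p_{k-1} + p_{k-2}, q_k = a_k·q_{k-1} + q_{k-2} (p₋₁ = 1, q₋₁ = 0):
  k = 0: a₀ = 7; p₀/q₀ = 7/1; p₀² − 51·q₀² = 49 − 51 = -2.
  k = 1: m = 7, d = 2, a = ⌊(7 + 7)/2⌋ = 7; p/q = (7·7 + 1)/(7·1 + 0) = 50/7; p² − 51·q² = 2500 − 2499 = 1.
  The first convergent with p² − 51·q² = 1 gives the fundamental solution (x₁, y₁) = (50, 7).
Step 2: Apply the recurrence (x_{n+1}, y_{n+1}) = (x₁x_n + 51y₁y_n, x₁y_n + y₁x_n) repeatedly.
  From (x_1, y_1) = (50, 7): x_2 = 50·50 + 51·7·7 = 4999; y_2 = 50·7 + 7·50 = 700.
  From (x_2, y_2) = (4999, 700): x_3 = 50·4999 + 51·7·700 = 499850; y_3 = 50·700 + 7·4999 = 69993.
  From (x_3, y_3) = (499850, 69993): x_4 = 50·499850 + 51·7·69993 = 49980001; y_4 = 50·69993 + 7·499850 = 6998600.
  From (x_4, y_4) = (49980001, 6998600): x_5 = 50·49980001 + 51·7·6998600 = 4997500250; y_5 = 50·6998600 + 7·49980001 = 699790007.
  From (x_5, y_5) = (4997500250, 699790007): x_6 = 50·4997500250 + 51·7·699790007 = 499700044999; y_6 = 50·699790007 + 7·4997500250 = 69972002100.
Step 3: Verify x_6² - 51·y_6² = 249700134972002624910001 - 249700134972002624910000 = 1 (should be 1). ✓

(x_1, y_1) = (50, 7); (x_6, y_6) = (499700044999, 69972002100).


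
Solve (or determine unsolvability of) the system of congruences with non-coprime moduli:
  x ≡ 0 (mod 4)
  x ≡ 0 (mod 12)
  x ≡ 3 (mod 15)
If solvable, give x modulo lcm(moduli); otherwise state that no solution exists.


Moduli 4, 12, 15 are not pairwise coprime, so CRT works modulo lcm(m_i) when all pairwise compatibility conditions hold.
Pairwise compatibility: gcd(m_i, m_j) must divide a_i - a_j for every pair.
Merge one congruence at a time:
  Start: x ≡ 0 (mod 4).
  Combine with x ≡ 0 (mod 12): gcd(4, 12) = 4; 0 - 0 = 0, which IS divisible by 4, so compatible.
    Write x = 0 + 4·t and substitute into x ≡ 0 (mod 12): 4·t ≡ 0 − 0 = 0 (mod 12).
    Divide the congruence (and modulus) by g = 4: 1·t ≡ 0 (mod 3).
    So t ≡ 0 (mod 3).
    Then x = 0 + 4·0 = 0, valid modulo lcm(4, 12) = 12: x ≡ 0 (mod 12).
  Combine with x ≡ 3 (mod 15): gcd(12, 15) = 3; 3 - 0 = 3, which IS divisible by 3, so compatible.
    Write x = 0 + 12·t and substitute into x ≡ 3 (mod 15): 12·t ≡ 3 − 0 = 3 (mod 15).
    Divide the congruence (and modulus) by g = 3: 4·t ≡ 1 (mod 5).
    The inverse of 4 mod 5 is 4 (since 4·4 = 16 = 3·5 + 1), so t ≡ 4·1 = 4 ≡ 4 (mod 5).
    Then x = 0 + 12·4 = 48, valid modulo lcm(12, 15) = 60: x ≡ 48 (mod 60).
Verify: 48 mod 4 = 0, 48 mod 12 = 0, 48 mod 15 = 3.

x ≡ 48 (mod 60).


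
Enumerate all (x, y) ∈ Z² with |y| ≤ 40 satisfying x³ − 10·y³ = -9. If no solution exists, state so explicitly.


The equation is x³ - 10y³ = -9. For fixed y, x³ = 10·y³ − 9, so a solution requires the RHS to be a perfect cube.
Strategy: iterate y from -40 to 40, compute RHS = 10·y³ − 9, and check whether it is a (positive or negative) perfect cube.
Check small values of y:
  y = 0: RHS = -9 is not a perfect cube.
  y = 1: RHS = 1 = (1)³ ⇒ x = 1 works.
  y = -1: RHS = -19 is not a perfect cube.
  y = 2: RHS = 71 is not a perfect cube.
  y = -2: RHS = -89 is not a perfect cube.
  y = 3: RHS = 261 is not a perfect cube.
  y = -3: RHS = -279 is not a perfect cube.
Continuing the search up to |y| = 40 finds no further solutions beyond those listed.
Collected solutions: (1, 1).

Solutions (with |y| ≤ 40): (1, 1).


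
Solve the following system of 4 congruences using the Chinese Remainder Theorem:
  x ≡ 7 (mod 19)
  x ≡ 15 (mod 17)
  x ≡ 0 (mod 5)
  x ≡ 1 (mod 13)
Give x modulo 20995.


Product of moduli M = 19 · 17 · 5 · 13 = 20995.
Merge one congruence at a time:
  Start: x ≡ 7 (mod 19).
  Combine with x ≡ 15 (mod 17); new modulus lcm = 323.
    Write x = 7 + 19·t and substitute into x ≡ 15 (mod 17): 19·t ≡ 15 − 7 = 8 (mod 17).
    Reduce coefficients mod 17: 2·t ≡ 8 (mod 17).
    The inverse of 2 mod 17 is 9 (since 2·9 = 18 = 1·17 + 1), so t ≡ 9·8 = 72 ≡ 4 (mod 17).
    Then x = 7 + 19·4 = 83, valid modulo lcm(19, 17) = 323: x ≡ 83 (mod 323).
  Combine with x ≡ 0 (mod 5); new modulus lcm = 1615.
    Write x = 83 + 323·t and substitute into x ≡ 0 (mod 5): 323·t ≡ 0 − 83 = -83 (mod 5).
    Reduce coefficients mod 5: 3·t ≡ 2 (mod 5).
    The inverse of 3 mod 5 is 2 (since 3·2 = 6 = 1·5 + 1), so t ≡ 2·2 = 4 ≡ 4 (mod 5).
    Then x = 83 + 323·4 = 1375, valid modulo lcm(323, 5) = 1615: x ≡ 1375 (mod 1615).
  Combine with x ≡ 1 (mod 13); new modulus lcm = 20995.
    Write x = 1375 + 1615·t and substitute into x ≡ 1 (mod 13): 1615·t ≡ 1 − 1375 = -1374 (mod 13).
    Reduce coefficients mod 13: 3·t ≡ 4 (mod 13).
    The inverse of 3 mod 13 is 9 (since 3·9 = 27 = 2·13 + 1), so t ≡ 9·4 = 36 ≡ 10 (mod 13).
    Then x = 1375 + 1615·10 = 17525, valid modulo lcm(1615, 13) = 20995: x ≡ 17525 (mod 20995).
Verify against each original: 17525 mod 19 = 7, 17525 mod 17 = 15, 17525 mod 5 = 0, 17525 mod 13 = 1.

x ≡ 17525 (mod 20995).


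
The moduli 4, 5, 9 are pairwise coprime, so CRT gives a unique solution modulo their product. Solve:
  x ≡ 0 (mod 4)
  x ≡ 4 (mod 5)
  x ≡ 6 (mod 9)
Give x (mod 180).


Moduli 4, 5, 9 are pairwise coprime; by CRT there is a unique solution modulo M = 4 · 5 · 9 = 180.
Solve pairwise, accumulating the modulus:
  Start with x ≡ 0 (mod 4).
  Combine with x ≡ 4 (mod 5): since gcd(4, 5) = 1, we get a unique residue mod 20.
    Write x = 0 + 4·t and substitute into x ≡ 4 (mod 5): 4·t ≡ 4 − 0 = 4 (mod 5).
    The inverse of 4 mod 5 is 4 (since 4·4 = 16 = 3·5 + 1), so t ≡ 4·4 = 16 ≡ 1 (mod 5).
    Then x = 0 + 4·1 = 4, valid modulo lcm(4, 5) = 20: x ≡ 4 (mod 20).
  Combine with x ≡ 6 (mod 9): since gcd(20, 9) = 1, we get a unique residue mod 180.
    Write x = 4 + 20·t and substitute into x ≡ 6 (mod 9): 20·t ≡ 6 − 4 = 2 (mod 9).
    Reduce coefficients mod 9: 2·t ≡ 2 (mod 9).
    The inverse of 2 mod 9 is 5 (since 2·5 = 10 = 1·9 + 1), so t ≡ 5·2 = 10 ≡ 1 (mod 9).
    Then x = 4 + 20·1 = 24, valid modulo lcm(20, 9) = 180: x ≡ 24 (mod 180).
Verify: 24 mod 4 = 0 ✓, 24 mod 5 = 4 ✓, 24 mod 9 = 6 ✓.

x ≡ 24 (mod 180).


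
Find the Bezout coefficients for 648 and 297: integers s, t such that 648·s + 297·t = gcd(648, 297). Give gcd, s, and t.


Euclidean algorithm on (648, 297) — divide until remainder is 0:
  648 = 2 · 297 + 54
  297 = 5 · 54 + 27
  54 = 2 · 27 + 0
gcd(648, 297) = 27.
Track Bezout coefficients alongside the remainders: start with r₀ = 648 = a·1 + b·0 (s = 1, t = 0) and r₁ = 297 = a·0 + b·1 (s = 0, t = 1); each new remainder r_{k+1} = r_{k-1} − q_k·r_k inherits s_{k+1} = s_{k-1} − q_k·s_k, t_{k+1} = t_{k-1} − q_k·t_k, so r_k = a·s_k + b·t_k at every step:
  q = 2: r = 54, s = 1 − 2·0 = 1, t = 0 − 2·1 = -2  (check: 648·1 + 297·(-2) = 54)
  q = 5: r = 27, s = 0 − 5·1 = -5, t = 1 − 5·(-2) = 11  (check: 648·(-5) + 297·11 = 27)
The row with r = 27 (the gcd) gives the Bezout coefficients s = -5, t = 11.
Result: 648 · (-5) + 297 · (11) = 27.

gcd(648, 297) = 27; s = -5, t = 11 (check: 648·(-5) + 297·11 = 27).


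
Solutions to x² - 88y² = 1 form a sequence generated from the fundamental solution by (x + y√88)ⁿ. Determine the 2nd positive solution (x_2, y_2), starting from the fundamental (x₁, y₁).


Step 1: Find the fundamental solution (x₁, y₁) of x² - 88y² = 1.
  Expand √88 as a continued fraction. a₀ = ⌊√88⌋ = 9; iterate m_{k+1} = d_k·a_k − m_k, d_{k+1} = (88 − m_{k+1}²)/d_k, a_{k+1} = ⌊(a₀ + m_{k+1})/d_{k+1}⌋ (starting m₀ = 0, d₀ = 1), with convergents p_k = a_k·p_{k-1} + p_{k-2}, q_k = a_k·q_{k-1} + q_{k-2} (p₋₁ = 1, q₋₁ = 0):
  k = 0: a₀ = 9; p₀/q₀ = 9/1; p₀² − 88·q₀² = 81 − 88 = -7.
  k = 1: m = 9, d = 7, a = ⌊(9 + 9)/7⌋ = 2; p/q = (2·9 + 1)/(2·1 + 0) = 19/2; p² − 88·q² = 361 − 352 = 9.
  k = 2: m = 5, d = 9, a = ⌊(9 + 5)/9⌋ = 1; p/q = (1·19 + 9)/(1·2 + 1) = 28/3; p² − 88·q² = 784 − 792 = -8.
  k = 3: m = 4, d = 8, a = ⌊(9 + 4)/8⌋ = 1; p/q = (1·28 + 19)/(1·3 + 2) = 47/5; p² − 88·q² = 2209 − 2200 = 9.
  k = 4: m = 4, d = 9, a = ⌊(9 + 4)/9⌋ = 1; p/q = (1·47 + 28)/(1·5 + 3) = 75/8; p² − 88·q² = 5625 − 5632 = -7.
  k = 5: m = 5, d = 7, a = ⌊(9 + 5)/7⌋ = 2; p/q = (2·75 + 47)/(2·8 + 5) = 197/21; p² − 88·q² = 38809 − 38808 = 1.
  The first convergent with p² − 88·q² = 1 gives the fundamental solution (x₁, y₁) = (197, 21).
Step 2: Apply the recurrence (x_{n+1}, y_{n+1}) = (x₁x_n + 88y₁y_n, x₁y_n + y₁x_n) repeatedly.
  From (x_1, y_1) = (197, 21): x_2 = 197·197 + 88·21·21 = 77617; y_2 = 197·21 + 21·197 = 8274.
Step 3: Verify x_2² - 88·y_2² = 6024398689 - 6024398688 = 1 (should be 1). ✓

(x_1, y_1) = (197, 21); (x_2, y_2) = (77617, 8274).


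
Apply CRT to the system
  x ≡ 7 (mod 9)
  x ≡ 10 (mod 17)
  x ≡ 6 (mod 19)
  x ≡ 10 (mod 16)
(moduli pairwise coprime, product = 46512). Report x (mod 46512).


Product of moduli M = 9 · 17 · 19 · 16 = 46512.
Merge one congruence at a time:
  Start: x ≡ 7 (mod 9).
  Combine with x ≡ 10 (mod 17); new modulus lcm = 153.
    Write x = 7 + 9·t and substitute into x ≡ 10 (mod 17): 9·t ≡ 10 − 7 = 3 (mod 17).
    The inverse of 9 mod 17 is 2 (since 9·2 = 18 = 1·17 + 1), so t ≡ 2·3 = 6 ≡ 6 (mod 17).
    Then x = 7 + 9·6 = 61, valid modulo lcm(9, 17) = 153: x ≡ 61 (mod 153).
  Combine with x ≡ 6 (mod 19); new modulus lcm = 2907.
    Write x = 61 + 153·t and substitute into x ≡ 6 (mod 19): 153·t ≡ 6 − 61 = -55 (mod 19).
    Reduce coefficients mod 19: 1·t ≡ 2 (mod 19).
    So t ≡ 2 (mod 19).
    Then x = 61 + 153·2 = 367, valid modulo lcm(153, 19) = 2907: x ≡ 367 (mod 2907).
  Combine with x ≡ 10 (mod 16); new modulus lcm = 46512.
    Write x = 367 + 2907·t and substitute into x ≡ 10 (mod 16): 2907·t ≡ 10 − 367 = -357 (mod 16).
    Reduce coefficients mod 16: 11·t ≡ 11 (mod 16).
    The inverse of 11 mod 16 is 3 (since 11·3 = 33 = 2·16 + 1), so t ≡ 3·11 = 33 ≡ 1 (mod 16).
    Then x = 367 + 2907·1 = 3274, valid modulo lcm(2907, 16) = 46512: x ≡ 3274 (mod 46512).
Verify against each original: 3274 mod 9 = 7, 3274 mod 17 = 10, 3274 mod 19 = 6, 3274 mod 16 = 10.

x ≡ 3274 (mod 46512).


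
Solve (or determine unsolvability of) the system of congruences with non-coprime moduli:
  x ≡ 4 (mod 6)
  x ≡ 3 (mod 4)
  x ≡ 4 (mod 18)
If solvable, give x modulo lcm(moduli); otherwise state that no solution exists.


Moduli 6, 4, 18 are not pairwise coprime, so CRT works modulo lcm(m_i) when all pairwise compatibility conditions hold.
Pairwise compatibility: gcd(m_i, m_j) must divide a_i - a_j for every pair.
Merge one congruence at a time:
  Start: x ≡ 4 (mod 6).
  Combine with x ≡ 3 (mod 4): gcd(6, 4) = 2, and 3 - 4 = -1 is NOT divisible by 2.
    ⇒ system is inconsistent (no integer solution).

No solution (the system is inconsistent).


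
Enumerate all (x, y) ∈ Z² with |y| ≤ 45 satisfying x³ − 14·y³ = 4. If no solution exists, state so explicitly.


The equation is x³ - 14y³ = 4. For fixed y, x³ = 14·y³ + 4, so a solution requires the RHS to be a perfect cube.
Strategy: iterate y from -45 to 45, compute RHS = 14·y³ + 4, and check whether it is a (positive or negative) perfect cube.
Check small values of y:
  y = 0: RHS = 4 is not a perfect cube.
  y = 1: RHS = 18 is not a perfect cube.
  y = -1: RHS = -10 is not a perfect cube.
  y = 2: RHS = 116 is not a perfect cube.
  y = -2: RHS = -108 is not a perfect cube.
  y = 3: RHS = 382 is not a perfect cube.
  y = -3: RHS = -374 is not a perfect cube.
Continuing the search up to |y| = 45 finds no solutions either.
No (x, y) in the scanned range satisfies the equation.

No integer solutions with |y| ≤ 45.


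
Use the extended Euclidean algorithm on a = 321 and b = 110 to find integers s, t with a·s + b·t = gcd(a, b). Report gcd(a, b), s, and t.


Euclidean algorithm on (321, 110) — divide until remainder is 0:
  321 = 2 · 110 + 101
  110 = 1 · 101 + 9
  101 = 11 · 9 + 2
  9 = 4 · 2 + 1
  2 = 2 · 1 + 0
gcd(321, 110) = 1.
Track Bezout coefficients alongside the remainders: start with r₀ = 321 = a·1 + b·0 (s = 1, t = 0) and r₁ = 110 = a·0 + b·1 (s = 0, t = 1); each new remainder r_{k+1} = r_{k-1} − q_k·r_k inherits s_{k+1} = s_{k-1} − q_k·s_k, t_{k+1} = t_{k-1} − q_k·t_k, so r_k = a·s_k + b·t_k at every step:
  q = 2: r = 101, s = 1 − 2·0 = 1, t = 0 − 2·1 = -2  (check: 321·1 + 110·(-2) = 101)
  q = 1: r = 9, s = 0 − 1·1 = -1, t = 1 − 1·(-2) = 3  (check: 321·(-1) + 110·3 = 9)
  q = 11: r = 2, s = 1 − 11·(-1) = 12, t = -2 − 11·3 = -35  (check: 321·12 + 110·(-35) = 2)
  q = 4: r = 1, s = -1 − 4·12 = -49, t = 3 − 4·(-35) = 143  (check: 321·(-49) + 110·143 = 1)
The row with r = 1 (the gcd) gives the Bezout coefficients s = -49, t = 143.
Result: 321 · (-49) + 110 · (143) = 1.

gcd(321, 110) = 1; s = -49, t = 143 (check: 321·(-49) + 110·143 = 1).


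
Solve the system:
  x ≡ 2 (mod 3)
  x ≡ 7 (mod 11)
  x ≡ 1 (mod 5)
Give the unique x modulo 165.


Moduli 3, 11, 5 are pairwise coprime; by CRT there is a unique solution modulo M = 3 · 11 · 5 = 165.
Solve pairwise, accumulating the modulus:
  Start with x ≡ 2 (mod 3).
  Combine with x ≡ 7 (mod 11): since gcd(3, 11) = 1, we get a unique residue mod 33.
    Write x = 2 + 3·t and substitute into x ≡ 7 (mod 11): 3·t ≡ 7 − 2 = 5 (mod 11).
    The inverse of 3 mod 11 is 4 (since 3·4 = 12 = 1·11 + 1), so t ≡ 4·5 = 20 ≡ 9 (mod 11).
    Then x = 2 + 3·9 = 29, valid modulo lcm(3, 11) = 33: x ≡ 29 (mod 33).
  Combine with x ≡ 1 (mod 5): since gcd(33, 5) = 1, we get a unique residue mod 165.
    Write x = 29 + 33·t and substitute into x ≡ 1 (mod 5): 33·t ≡ 1 − 29 = -28 (mod 5).
    Reduce coefficients mod 5: 3·t ≡ 2 (mod 5).
    The inverse of 3 mod 5 is 2 (since 3·2 = 6 = 1·5 + 1), so t ≡ 2·2 = 4 ≡ 4 (mod 5).
    Then x = 29 + 33·4 = 161, valid modulo lcm(33, 5) = 165: x ≡ 161 (mod 165).
Verify: 161 mod 3 = 2 ✓, 161 mod 11 = 7 ✓, 161 mod 5 = 1 ✓.

x ≡ 161 (mod 165).


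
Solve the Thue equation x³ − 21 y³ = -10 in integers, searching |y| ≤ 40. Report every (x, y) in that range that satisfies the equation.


The equation is x³ - 21y³ = -10. For fixed y, x³ = 21·y³ − 10, so a solution requires the RHS to be a perfect cube.
Strategy: iterate y from -40 to 40, compute RHS = 21·y³ − 10, and check whether it is a (positive or negative) perfect cube.
Check small values of y:
  y = 0: RHS = -10 is not a perfect cube.
  y = 1: RHS = 11 is not a perfect cube.
  y = -1: RHS = -31 is not a perfect cube.
  y = 2: RHS = 158 is not a perfect cube.
  y = -2: RHS = -178 is not a perfect cube.
  y = 3: RHS = 557 is not a perfect cube.
  y = -3: RHS = -577 is not a perfect cube.
Continuing the search up to |y| = 40 finds no solutions either.
No (x, y) in the scanned range satisfies the equation.

No integer solutions with |y| ≤ 40.


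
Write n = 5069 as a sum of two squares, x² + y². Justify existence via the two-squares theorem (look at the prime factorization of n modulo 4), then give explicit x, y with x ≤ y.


Step 1: Factor n = 5069 = 37 · 137.
Step 2: Check the mod-4 condition on each prime factor: 37 ≡ 1 (mod 4), exponent 1; 137 ≡ 1 (mod 4), exponent 1.
All primes ≡ 3 (mod 4) appear to even exponent (or don't appear), so by the two-squares theorem n IS expressible as a sum of two squares.
Step 3: Build a representation. Here n = 37 · 137 is a product of primes ≡ 1 (mod 4). Each prime p ≡ 1 (mod 4) is itself a sum of two squares; find a² by testing p − a² for a perfect square:
  37: 37 − 1² = 36 = 6² ⇒ 37 = 1² + 6².
  137: 137 − 1² = 136, 137 − 2² = 133, 137 − 3² = 128, 137 − 4² = 121 = 11² ⇒ 137 = 4² + 11².
  Combine using the Brahmagupta–Fibonacci identity (a² + b²)(c² + d²) = (ac − bd)² + (ad + bc)² = (ac + bd)² + (ad − bc)²:
  37 · 137 = 5069: from (1² + 6²)(4² + 11²), take (1·4 − 6·11, 1·11 + 6·4) = (4 − 66, 11 + 24) = (-62, 35); dropping signs (only squares matter) gives (62, 35); check 62² + 35² = 3844 + 1225 = 5069 ✓.
Step 4: Order so x ≤ y and verify: 35² + 62² = 1225 + 3844 = 5069 = n. ✓

n = 5069 = 35² + 62² (one valid representation with x ≤ y).


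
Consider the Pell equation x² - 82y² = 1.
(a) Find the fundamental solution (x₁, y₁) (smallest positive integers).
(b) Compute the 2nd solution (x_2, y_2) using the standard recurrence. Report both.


Step 1: Find the fundamental solution (x₁, y₁) of x² - 82y² = 1.
  Expand √82 as a continued fraction. a₀ = ⌊√82⌋ = 9; iterate m_{k+1} = d_k·a_k − m_k, d_{k+1} = (82 − m_{k+1}²)/d_k, a_{k+1} = ⌊(a₀ + m_{k+1})/d_{k+1}⌋ (starting m₀ = 0, d₀ = 1), with convergents p_k = a_k·p_{k-1} + p_{k-2}, q_k = a_k·q_{k-1} + q_{k-2} (p₋₁ = 1, q₋₁ = 0):
  k = 0: a₀ = 9; p₀/q₀ = 9/1; p₀² − 82·q₀² = 81 − 82 = -1.
  k = 1: m = 9, d = 1, a = ⌊(9 + 9)/1⌋ = 18; p/q = (18·9 + 1)/(18·1 + 0) = 163/18; p² − 82·q² = 26569 − 26568 = 1.
  The first convergent with p² − 82·q² = 1 gives the fundamental solution (x₁, y₁) = (163, 18).
Step 2: Apply the recurrence (x_{n+1}, y_{n+1}) = (x₁x_n + 82y₁y_n, x₁y_n + y₁x_n) repeatedly.
  From (x_1, y_1) = (163, 18): x_2 = 163·163 + 82·18·18 = 53137; y_2 = 163·18 + 18·163 = 5868.
Step 3: Verify x_2² - 82·y_2² = 2823540769 - 2823540768 = 1 (should be 1). ✓

(x_1, y_1) = (163, 18); (x_2, y_2) = (53137, 5868).


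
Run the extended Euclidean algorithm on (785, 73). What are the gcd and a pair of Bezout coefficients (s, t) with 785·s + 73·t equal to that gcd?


Euclidean algorithm on (785, 73) — divide until remainder is 0:
  785 = 10 · 73 + 55
  73 = 1 · 55 + 18
  55 = 3 · 18 + 1
  18 = 18 · 1 + 0
gcd(785, 73) = 1.
Track Bezout coefficients alongside the remainders: start with r₀ = 785 = a·1 + b·0 (s = 1, t = 0) and r₁ = 73 = a·0 + b·1 (s = 0, t = 1); each new remainder r_{k+1} = r_{k-1} − q_k·r_k inherits s_{k+1} = s_{k-1} − q_k·s_k, t_{k+1} = t_{k-1} − q_k·t_k, so r_k = a·s_k + b·t_k at every step:
  q = 10: r = 55, s = 1 − 10·0 = 1, t = 0 − 10·1 = -10  (check: 785·1 + 73·(-10) = 55)
  q = 1: r = 18, s = 0 − 1·1 = -1, t = 1 − 1·(-10) = 11  (check: 785·(-1) + 73·11 = 18)
  q = 3: r = 1, s = 1 − 3·(-1) = 4, t = -10 − 3·11 = -43  (check: 785·4 + 73·(-43) = 1)
The row with r = 1 (the gcd) gives the Bezout coefficients s = 4, t = -43.
Result: 785 · (4) + 73 · (-43) = 1.

gcd(785, 73) = 1; s = 4, t = -43 (check: 785·4 + 73·(-43) = 1).


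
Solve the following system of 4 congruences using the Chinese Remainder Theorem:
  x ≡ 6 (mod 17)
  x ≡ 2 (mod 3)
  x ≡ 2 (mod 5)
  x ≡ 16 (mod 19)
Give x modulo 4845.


Product of moduli M = 17 · 3 · 5 · 19 = 4845.
Merge one congruence at a time:
  Start: x ≡ 6 (mod 17).
  Combine with x ≡ 2 (mod 3); new modulus lcm = 51.
    Write x = 6 + 17·t and substitute into x ≡ 2 (mod 3): 17·t ≡ 2 − 6 = -4 (mod 3).
    Reduce coefficients mod 3: 2·t ≡ 2 (mod 3).
    The inverse of 2 mod 3 is 2 (since 2·2 = 4 = 1·3 + 1), so t ≡ 2·2 = 4 ≡ 1 (mod 3).
    Then x = 6 + 17·1 = 23, valid modulo lcm(17, 3) = 51: x ≡ 23 (mod 51).
  Combine with x ≡ 2 (mod 5); new modulus lcm = 255.
    Write x = 23 + 51·t and substitute into x ≡ 2 (mod 5): 51·t ≡ 2 − 23 = -21 (mod 5).
    Reduce coefficients mod 5: 1·t ≡ 4 (mod 5).
    So t ≡ 4 (mod 5).
    Then x = 23 + 51·4 = 227, valid modulo lcm(51, 5) = 255: x ≡ 227 (mod 255).
  Combine with x ≡ 16 (mod 19); new modulus lcm = 4845.
    Write x = 227 + 255·t and substitute into x ≡ 16 (mod 19): 255·t ≡ 16 − 227 = -211 (mod 19).
    Reduce coefficients mod 19: 8·t ≡ 17 (mod 19).
    The inverse of 8 mod 19 is 12 (since 8·12 = 96 = 5·19 + 1), so t ≡ 12·17 = 204 ≡ 14 (mod 19).
    Then x = 227 + 255·14 = 3797, valid modulo lcm(255, 19) = 4845: x ≡ 3797 (mod 4845).
Verify against each original: 3797 mod 17 = 6, 3797 mod 3 = 2, 3797 mod 5 = 2, 3797 mod 19 = 16.

x ≡ 3797 (mod 4845).


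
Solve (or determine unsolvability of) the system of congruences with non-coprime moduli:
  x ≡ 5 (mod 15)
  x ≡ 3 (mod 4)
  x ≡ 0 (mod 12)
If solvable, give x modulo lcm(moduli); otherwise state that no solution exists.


Moduli 15, 4, 12 are not pairwise coprime, so CRT works modulo lcm(m_i) when all pairwise compatibility conditions hold.
Pairwise compatibility: gcd(m_i, m_j) must divide a_i - a_j for every pair.
Merge one congruence at a time:
  Start: x ≡ 5 (mod 15).
  Combine with x ≡ 3 (mod 4): gcd(15, 4) = 1; 3 - 5 = -2, which IS divisible by 1, so compatible.
    Write x = 5 + 15·t and substitute into x ≡ 3 (mod 4): 15·t ≡ 3 − 5 = -2 (mod 4).
    Reduce coefficients mod 4: 3·t ≡ 2 (mod 4).
    The inverse of 3 mod 4 is 3 (since 3·3 = 9 = 2·4 + 1), so t ≡ 3·2 = 6 ≡ 2 (mod 4).
    Then x = 5 + 15·2 = 35, valid modulo lcm(15, 4) = 60: x ≡ 35 (mod 60).
  Combine with x ≡ 0 (mod 12): gcd(60, 12) = 12, and 0 - 35 = -35 is NOT divisible by 12.
    ⇒ system is inconsistent (no integer solution).

No solution (the system is inconsistent).


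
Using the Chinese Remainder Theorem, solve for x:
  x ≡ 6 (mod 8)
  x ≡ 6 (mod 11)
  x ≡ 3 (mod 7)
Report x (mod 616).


Moduli 8, 11, 7 are pairwise coprime; by CRT there is a unique solution modulo M = 8 · 11 · 7 = 616.
Solve pairwise, accumulating the modulus:
  Start with x ≡ 6 (mod 8).
  Combine with x ≡ 6 (mod 11): since gcd(8, 11) = 1, we get a unique residue mod 88.
    Write x = 6 + 8·t and substitute into x ≡ 6 (mod 11): 8·t ≡ 6 − 6 = 0 (mod 11).
    The inverse of 8 mod 11 is 7 (since 8·7 = 56 = 5·11 + 1), so t ≡ 7·0 = 0 ≡ 0 (mod 11).
    Then x = 6 + 8·0 = 6, valid modulo lcm(8, 11) = 88: x ≡ 6 (mod 88).
  Combine with x ≡ 3 (mod 7): since gcd(88, 7) = 1, we get a unique residue mod 616.
    Write x = 6 + 88·t and substitute into x ≡ 3 (mod 7): 88·t ≡ 3 − 6 = -3 (mod 7).
    Reduce coefficients mod 7: 4·t ≡ 4 (mod 7).
    The inverse of 4 mod 7 is 2 (since 4·2 = 8 = 1·7 + 1), so t ≡ 2·4 = 8 ≡ 1 (mod 7).
    Then x = 6 + 88·1 = 94, valid modulo lcm(88, 7) = 616: x ≡ 94 (mod 616).
Verify: 94 mod 8 = 6 ✓, 94 mod 11 = 6 ✓, 94 mod 7 = 3 ✓.

x ≡ 94 (mod 616).


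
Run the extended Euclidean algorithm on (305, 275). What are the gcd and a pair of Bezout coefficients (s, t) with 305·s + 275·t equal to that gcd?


Euclidean algorithm on (305, 275) — divide until remainder is 0:
  305 = 1 · 275 + 30
  275 = 9 · 30 + 5
  30 = 6 · 5 + 0
gcd(305, 275) = 5.
Track Bezout coefficients alongside the remainders: start with r₀ = 305 = a·1 + b·0 (s = 1, t = 0) and r₁ = 275 = a·0 + b·1 (s = 0, t = 1); each new remainder r_{k+1} = r_{k-1} − q_k·r_k inherits s_{k+1} = s_{k-1} − q_k·s_k, t_{k+1} = t_{k-1} − q_k·t_k, so r_k = a·s_k + b·t_k at every step:
  q = 1: r = 30, s = 1 − 1·0 = 1, t = 0 − 1·1 = -1  (check: 305·1 + 275·(-1) = 30)
  q = 9: r = 5, s = 0 − 9·1 = -9, t = 1 − 9·(-1) = 10  (check: 305·(-9) + 275·10 = 5)
The row with r = 5 (the gcd) gives the Bezout coefficients s = -9, t = 10.
Result: 305 · (-9) + 275 · (10) = 5.

gcd(305, 275) = 5; s = -9, t = 10 (check: 305·(-9) + 275·10 = 5).


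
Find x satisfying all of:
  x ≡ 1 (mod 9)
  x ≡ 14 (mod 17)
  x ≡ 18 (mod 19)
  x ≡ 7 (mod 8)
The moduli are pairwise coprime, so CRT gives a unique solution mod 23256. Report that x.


Product of moduli M = 9 · 17 · 19 · 8 = 23256.
Merge one congruence at a time:
  Start: x ≡ 1 (mod 9).
  Combine with x ≡ 14 (mod 17); new modulus lcm = 153.
    Write x = 1 + 9·t and substitute into x ≡ 14 (mod 17): 9·t ≡ 14 − 1 = 13 (mod 17).
    The inverse of 9 mod 17 is 2 (since 9·2 = 18 = 1·17 + 1), so t ≡ 2·13 = 26 ≡ 9 (mod 17).
    Then x = 1 + 9·9 = 82, valid modulo lcm(9, 17) = 153: x ≡ 82 (mod 153).
  Combine with x ≡ 18 (mod 19); new modulus lcm = 2907.
    Write x = 82 + 153·t and substitute into x ≡ 18 (mod 19): 153·t ≡ 18 − 82 = -64 (mod 19).
    Reduce coefficients mod 19: 1·t ≡ 12 (mod 19).
    So t ≡ 12 (mod 19).
    Then x = 82 + 153·12 = 1918, valid modulo lcm(153, 19) = 2907: x ≡ 1918 (mod 2907).
  Combine with x ≡ 7 (mod 8); new modulus lcm = 23256.
    Write x = 1918 + 2907·t and substitute into x ≡ 7 (mod 8): 2907·t ≡ 7 − 1918 = -1911 (mod 8).
    Reduce coefficients mod 8: 3·t ≡ 1 (mod 8).
    The inverse of 3 mod 8 is 3 (since 3·3 = 9 = 1·8 + 1), so t ≡ 3·1 = 3 ≡ 3 (mod 8).
    Then x = 1918 + 2907·3 = 10639, valid modulo lcm(2907, 8) = 23256: x ≡ 10639 (mod 23256).
Verify against each original: 10639 mod 9 = 1, 10639 mod 17 = 14, 10639 mod 19 = 18, 10639 mod 8 = 7.

x ≡ 10639 (mod 23256).


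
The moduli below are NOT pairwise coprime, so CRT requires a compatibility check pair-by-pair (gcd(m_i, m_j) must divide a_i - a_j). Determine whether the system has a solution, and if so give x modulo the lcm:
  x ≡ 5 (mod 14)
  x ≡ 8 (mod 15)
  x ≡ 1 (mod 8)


Moduli 14, 15, 8 are not pairwise coprime, so CRT works modulo lcm(m_i) when all pairwise compatibility conditions hold.
Pairwise compatibility: gcd(m_i, m_j) must divide a_i - a_j for every pair.
Merge one congruence at a time:
  Start: x ≡ 5 (mod 14).
  Combine with x ≡ 8 (mod 15): gcd(14, 15) = 1; 8 - 5 = 3, which IS divisible by 1, so compatible.
    Write x = 5 + 14·t and substitute into x ≡ 8 (mod 15): 14·t ≡ 8 − 5 = 3 (mod 15).
    The inverse of 14 mod 15 is 14 (since 14·14 = 196 = 13·15 + 1), so t ≡ 14·3 = 42 ≡ 12 (mod 15).
    Then x = 5 + 14·12 = 173, valid modulo lcm(14, 15) = 210: x ≡ 173 (mod 210).
  Combine with x ≡ 1 (mod 8): gcd(210, 8) = 2; 1 - 173 = -172, which IS divisible by 2, so compatible.
    Write x = 173 + 210·t and substitute into x ≡ 1 (mod 8): 210·t ≡ 1 − 173 = -172 (mod 8).
    Divide the congruence (and modulus) by g = 2: 105·t ≡ -86 (mod 4).
    Reduce coefficients mod 4: 1·t ≡ 2 (mod 4).
    So t ≡ 2 (mod 4).
    Then x = 173 + 210·2 = 593, valid modulo lcm(210, 8) = 840: x ≡ 593 (mod 840).
Verify: 593 mod 14 = 5, 593 mod 15 = 8, 593 mod 8 = 1.

x ≡ 593 (mod 840).


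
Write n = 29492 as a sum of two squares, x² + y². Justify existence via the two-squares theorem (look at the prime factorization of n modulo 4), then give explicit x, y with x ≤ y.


Step 1: Factor n = 29492 = 2^2 · 73 · 101.
Step 2: Check the mod-4 condition on each prime factor: 2 = 2 (special); 73 ≡ 1 (mod 4), exponent 1; 101 ≡ 1 (mod 4), exponent 1.
All primes ≡ 3 (mod 4) appear to even exponent (or don't appear), so by the two-squares theorem n IS expressible as a sum of two squares.
Step 3: Build a representation. Group n = k² · m with k = 2 and m = 73 · 101 = 7373 (a product of primes ≡ 1 (mod 4)); a representation of m scales to one of n via (k·x)² + (k·y)² = k²(x² + y²). Each prime p ≡ 1 (mod 4) is itself a sum of two squares; find a² by testing p − a² for a perfect square:
  73: 73 − 1² = 72, 73 − 2² = 69, 73 − 3² = 64 = 8² ⇒ 73 = 3² + 8².
  101: 101 − 1² = 100 = 10² ⇒ 101 = 1² + 10².
  Combine using the Brahmagupta–Fibonacci identity (a² + b²)(c² + d²) = (ac − bd)² + (ad + bc)² = (ac + bd)² + (ad − bc)²:
  73 · 101 = 7373: from (3² + 8²)(1² + 10²), take (3·1 − 8·10, 3·10 + 8·1) = (3 − 80, 30 + 8) = (-77, 38); dropping signs (only squares matter) gives (77, 38); check 77² + 38² = 5929 + 1444 = 7373 ✓.
  Scale by k = 2: (2·77, 2·38) = (154, 76).
Step 4: Order so x ≤ y and verify: 76² + 154² = 5776 + 23716 = 29492 = n. ✓

n = 29492 = 76² + 154² (one valid representation with x ≤ y).


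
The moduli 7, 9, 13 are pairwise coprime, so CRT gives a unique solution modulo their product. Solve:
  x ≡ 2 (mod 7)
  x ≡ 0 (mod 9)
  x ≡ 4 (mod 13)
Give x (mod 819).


Moduli 7, 9, 13 are pairwise coprime; by CRT there is a unique solution modulo M = 7 · 9 · 13 = 819.
Solve pairwise, accumulating the modulus:
  Start with x ≡ 2 (mod 7).
  Combine with x ≡ 0 (mod 9): since gcd(7, 9) = 1, we get a unique residue mod 63.
    Write x = 2 + 7·t and substitute into x ≡ 0 (mod 9): 7·t ≡ 0 − 2 = -2 (mod 9).
    Reduce coefficients mod 9: 7·t ≡ 7 (mod 9).
    The inverse of 7 mod 9 is 4 (since 7·4 = 28 = 3·9 + 1), so t ≡ 4·7 = 28 ≡ 1 (mod 9).
    Then x = 2 + 7·1 = 9, valid modulo lcm(7, 9) = 63: x ≡ 9 (mod 63).
  Combine with x ≡ 4 (mod 13): since gcd(63, 13) = 1, we get a unique residue mod 819.
    Write x = 9 + 63·t and substitute into x ≡ 4 (mod 13): 63·t ≡ 4 − 9 = -5 (mod 13).
    Reduce coefficients mod 13: 11·t ≡ 8 (mod 13).
    The inverse of 11 mod 13 is 6 (since 11·6 = 66 = 5·13 + 1), so t ≡ 6·8 = 48 ≡ 9 (mod 13).
    Then x = 9 + 63·9 = 576, valid modulo lcm(63, 13) = 819: x ≡ 576 (mod 819).
Verify: 576 mod 7 = 2 ✓, 576 mod 9 = 0 ✓, 576 mod 13 = 4 ✓.

x ≡ 576 (mod 819).


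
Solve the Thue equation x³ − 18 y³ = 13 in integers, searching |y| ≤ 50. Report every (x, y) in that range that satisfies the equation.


The equation is x³ - 18y³ = 13. For fixed y, x³ = 18·y³ + 13, so a solution requires the RHS to be a perfect cube.
Strategy: iterate y from -50 to 50, compute RHS = 18·y³ + 13, and check whether it is a (positive or negative) perfect cube.
Check small values of y:
  y = 0: RHS = 13 is not a perfect cube.
  y = 1: RHS = 31 is not a perfect cube.
  y = -1: RHS = -5 is not a perfect cube.
  y = 2: RHS = 157 is not a perfect cube.
  y = -2: RHS = -131 is not a perfect cube.
  y = 3: RHS = 499 is not a perfect cube.
  y = -3: RHS = -473 is not a perfect cube.
Continuing the search up to |y| = 50 finds no solutions either.
No (x, y) in the scanned range satisfies the equation.

No integer solutions with |y| ≤ 50.


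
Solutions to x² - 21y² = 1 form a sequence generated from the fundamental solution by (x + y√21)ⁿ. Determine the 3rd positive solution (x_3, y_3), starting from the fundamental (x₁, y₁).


Step 1: Find the fundamental solution (x₁, y₁) of x² - 21y² = 1.
  Expand √21 as a continued fraction. a₀ = ⌊√21⌋ = 4; iterate m_{k+1} = d_k·a_k − m_k, d_{k+1} = (21 − m_{k+1}²)/d_k, a_{k+1} = ⌊(a₀ + m_{k+1})/d_{k+1}⌋ (starting m₀ = 0, d₀ = 1), with convergents p_k = a_k·p_{k-1} + p_{k-2}, q_k = a_k·q_{k-1} + q_{k-2} (p₋₁ = 1, q₋₁ = 0):
  k = 0: a₀ = 4; p₀/q₀ = 4/1; p₀² − 21·q₀² = 16 − 21 = -5.
  k = 1: m = 4, d = 5, a = ⌊(4 + 4)/5⌋ = 1; p/q = (1·4 + 1)/(1·1 + 0) = 5/1; p² − 21·q² = 25 − 21 = 4.
  k = 2: m = 1, d = 4, a = ⌊(4 + 1)/4⌋ = 1; p/q = (1·5 + 4)/(1·1 + 1) = 9/2; p² − 21·q² = 81 − 84 = -3.
  k = 3: m = 3, d = 3, a = ⌊(4 + 3)/3⌋ = 2; p/q = (2·9 + 5)/(2·2 + 1) = 23/5; p² − 21·q² = 529 − 525 = 4.
  k = 4: m = 3, d = 4, a = ⌊(4 + 3)/4⌋ = 1; p/q = (1·23 + 9)/(1·5 + 2) = 32/7; p² − 21·q² = 1024 − 1029 = -5.
  k = 5: m = 1, d = 5, a = ⌊(4 + 1)/5⌋ = 1; p/q = (1·32 + 23)/(1·7 + 5) = 55/12; p² − 21·q² = 3025 − 3024 = 1.
  The first convergent with p² − 21·q² = 1 gives the fundamental solution (x₁, y₁) = (55, 12).
Step 2: Apply the recurrence (x_{n+1}, y_{n+1}) = (x₁x_n + 21y₁y_n, x₁y_n + y₁x_n) repeatedly.
  From (x_1, y_1) = (55, 12): x_2 = 55·55 + 21·12·12 = 6049; y_2 = 55·12 + 12·55 = 1320.
  From (x_2, y_2) = (6049, 1320): x_3 = 55·6049 + 21·12·1320 = 665335; y_3 = 55·1320 + 12·6049 = 145188.
Step 3: Verify x_3² - 21·y_3² = 442670662225 - 442670662224 = 1 (should be 1). ✓

(x_1, y_1) = (55, 12); (x_3, y_3) = (665335, 145188).


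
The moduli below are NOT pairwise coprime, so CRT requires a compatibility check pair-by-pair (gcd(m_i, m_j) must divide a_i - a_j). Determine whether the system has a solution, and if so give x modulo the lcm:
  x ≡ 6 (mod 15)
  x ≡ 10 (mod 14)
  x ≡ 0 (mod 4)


Moduli 15, 14, 4 are not pairwise coprime, so CRT works modulo lcm(m_i) when all pairwise compatibility conditions hold.
Pairwise compatibility: gcd(m_i, m_j) must divide a_i - a_j for every pair.
Merge one congruence at a time:
  Start: x ≡ 6 (mod 15).
  Combine with x ≡ 10 (mod 14): gcd(15, 14) = 1; 10 - 6 = 4, which IS divisible by 1, so compatible.
    Write x = 6 + 15·t and substitute into x ≡ 10 (mod 14): 15·t ≡ 10 − 6 = 4 (mod 14).
    Reduce coefficients mod 14: 1·t ≡ 4 (mod 14).
    So t ≡ 4 (mod 14).
    Then x = 6 + 15·4 = 66, valid modulo lcm(15, 14) = 210: x ≡ 66 (mod 210).
  Combine with x ≡ 0 (mod 4): gcd(210, 4) = 2; 0 - 66 = -66, which IS divisible by 2, so compatible.
    Write x = 66 + 210·t and substitute into x ≡ 0 (mod 4): 210·t ≡ 0 − 66 = -66 (mod 4).
    Divide the congruence (and modulus) by g = 2: 105·t ≡ -33 (mod 2).
    Reduce coefficients mod 2: 1·t ≡ 1 (mod 2).
    So t ≡ 1 (mod 2).
    Then x = 66 + 210·1 = 276, valid modulo lcm(210, 4) = 420: x ≡ 276 (mod 420).
Verify: 276 mod 15 = 6, 276 mod 14 = 10, 276 mod 4 = 0.

x ≡ 276 (mod 420).


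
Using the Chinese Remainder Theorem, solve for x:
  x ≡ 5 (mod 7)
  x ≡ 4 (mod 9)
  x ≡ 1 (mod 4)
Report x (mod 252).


Moduli 7, 9, 4 are pairwise coprime; by CRT there is a unique solution modulo M = 7 · 9 · 4 = 252.
Solve pairwise, accumulating the modulus:
  Start with x ≡ 5 (mod 7).
  Combine with x ≡ 4 (mod 9): since gcd(7, 9) = 1, we get a unique residue mod 63.
    Write x = 5 + 7·t and substitute into x ≡ 4 (mod 9): 7·t ≡ 4 − 5 = -1 (mod 9).
    Reduce coefficients mod 9: 7·t ≡ 8 (mod 9).
    The inverse of 7 mod 9 is 4 (since 7·4 = 28 = 3·9 + 1), so t ≡ 4·8 = 32 ≡ 5 (mod 9).
    Then x = 5 + 7·5 = 40, valid modulo lcm(7, 9) = 63: x ≡ 40 (mod 63).
  Combine with x ≡ 1 (mod 4): since gcd(63, 4) = 1, we get a unique residue mod 252.
    Write x = 40 + 63·t and substitute into x ≡ 1 (mod 4): 63·t ≡ 1 − 40 = -39 (mod 4).
    Reduce coefficients mod 4: 3·t ≡ 1 (mod 4).
    The inverse of 3 mod 4 is 3 (since 3·3 = 9 = 2·4 + 1), so t ≡ 3·1 = 3 ≡ 3 (mod 4).
    Then x = 40 + 63·3 = 229, valid modulo lcm(63, 4) = 252: x ≡ 229 (mod 252).
Verify: 229 mod 7 = 5 ✓, 229 mod 9 = 4 ✓, 229 mod 4 = 1 ✓.

x ≡ 229 (mod 252).


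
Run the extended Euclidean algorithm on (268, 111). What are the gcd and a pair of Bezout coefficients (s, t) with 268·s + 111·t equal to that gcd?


Euclidean algorithm on (268, 111) — divide until remainder is 0:
  268 = 2 · 111 + 46
  111 = 2 · 46 + 19
  46 = 2 · 19 + 8
  19 = 2 · 8 + 3
  8 = 2 · 3 + 2
  3 = 1 · 2 + 1
  2 = 2 · 1 + 0
gcd(268, 111) = 1.
Track Bezout coefficients alongside the remainders: start with r₀ = 268 = a·1 + b·0 (s = 1, t = 0) and r₁ = 111 = a·0 + b·1 (s = 0, t = 1); each new remainder r_{k+1} = r_{k-1} − q_k·r_k inherits s_{k+1} = s_{k-1} − q_k·s_k, t_{k+1} = t_{k-1} − q_k·t_k, so r_k = a·s_k + b·t_k at every step:
  q = 2: r = 46, s = 1 − 2·0 = 1, t = 0 − 2·1 = -2  (check: 268·1 + 111·(-2) = 46)
  q = 2: r = 19, s = 0 − 2·1 = -2, t = 1 − 2·(-2) = 5  (check: 268·(-2) + 111·5 = 19)
  q = 2: r = 8, s = 1 − 2·(-2) = 5, t = -2 − 2·5 = -12  (check: 268·5 + 111·(-12) = 8)
  q = 2: r = 3, s = -2 − 2·5 = -12, t = 5 − 2·(-12) = 29  (check: 268·(-12) + 111·29 = 3)
  q = 2: r = 2, s = 5 − 2·(-12) = 29, t = -12 − 2·29 = -70  (check: 268·29 + 111·(-70) = 2)
  q = 1: r = 1, s = -12 − 1·29 = -41, t = 29 − 1·(-70) = 99  (check: 268·(-41) + 111·99 = 1)
The row with r = 1 (the gcd) gives the Bezout coefficients s = -41, t = 99.
Result: 268 · (-41) + 111 · (99) = 1.

gcd(268, 111) = 1; s = -41, t = 99 (check: 268·(-41) + 111·99 = 1).


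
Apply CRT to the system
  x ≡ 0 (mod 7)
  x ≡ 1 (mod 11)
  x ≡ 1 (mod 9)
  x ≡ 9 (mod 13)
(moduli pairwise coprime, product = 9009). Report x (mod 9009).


Product of moduli M = 7 · 11 · 9 · 13 = 9009.
Merge one congruence at a time:
  Start: x ≡ 0 (mod 7).
  Combine with x ≡ 1 (mod 11); new modulus lcm = 77.
    Write x = 0 + 7·t and substitute into x ≡ 1 (mod 11): 7·t ≡ 1 − 0 = 1 (mod 11).
    The inverse of 7 mod 11 is 8 (since 7·8 = 56 = 5·11 + 1), so t ≡ 8·1 = 8 ≡ 8 (mod 11).
    Then x = 0 + 7·8 = 56, valid modulo lcm(7, 11) = 77: x ≡ 56 (mod 77).
  Combine with x ≡ 1 (mod 9); new modulus lcm = 693.
    Write x = 56 + 77·t and substitute into x ≡ 1 (mod 9): 77·t ≡ 1 − 56 = -55 (mod 9).
    Reduce coefficients mod 9: 5·t ≡ 8 (mod 9).
    The inverse of 5 mod 9 is 2 (since 5·2 = 10 = 1·9 + 1), so t ≡ 2·8 = 16 ≡ 7 (mod 9).
    Then x = 56 + 77·7 = 595, valid modulo lcm(77, 9) = 693: x ≡ 595 (mod 693).
  Combine with x ≡ 9 (mod 13); new modulus lcm = 9009.
    Write x = 595 + 693·t and substitute into x ≡ 9 (mod 13): 693·t ≡ 9 − 595 = -586 (mod 13).
    Reduce coefficients mod 13: 4·t ≡ 12 (mod 13).
    The inverse of 4 mod 13 is 10 (since 4·10 = 40 = 3·13 + 1), so t ≡ 10·12 = 120 ≡ 3 (mod 13).
    Then x = 595 + 693·3 = 2674, valid modulo lcm(693, 13) = 9009: x ≡ 2674 (mod 9009).
Verify against each original: 2674 mod 7 = 0, 2674 mod 11 = 1, 2674 mod 9 = 1, 2674 mod 13 = 9.

x ≡ 2674 (mod 9009).


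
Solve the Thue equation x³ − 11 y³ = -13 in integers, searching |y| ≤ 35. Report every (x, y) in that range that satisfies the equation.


The equation is x³ - 11y³ = -13. For fixed y, x³ = 11·y³ − 13, so a solution requires the RHS to be a perfect cube.
Strategy: iterate y from -35 to 35, compute RHS = 11·y³ − 13, and check whether it is a (positive or negative) perfect cube.
Check small values of y:
  y = 0: RHS = -13 is not a perfect cube.
  y = 1: RHS = -2 is not a perfect cube.
  y = -1: RHS = -24 is not a perfect cube.
  y = 2: RHS = 75 is not a perfect cube.
  y = -2: RHS = -101 is not a perfect cube.
  y = 3: RHS = 284 is not a perfect cube.
  y = -3: RHS = -310 is not a perfect cube.
Continuing the search up to |y| = 35 finds no solutions either.
No (x, y) in the scanned range satisfies the equation.

No integer solutions with |y| ≤ 35.


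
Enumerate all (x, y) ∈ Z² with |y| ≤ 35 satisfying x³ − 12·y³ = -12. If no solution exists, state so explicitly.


The equation is x³ - 12y³ = -12. For fixed y, x³ = 12·y³ − 12, so a solution requires the RHS to be a perfect cube.
Strategy: iterate y from -35 to 35, compute RHS = 12·y³ − 12, and check whether it is a (positive or negative) perfect cube.
Check small values of y:
  y = 0: RHS = -12 is not a perfect cube.
  y = 1: RHS = 0 = (0)³ ⇒ x = 0 works.
  y = -1: RHS = -24 is not a perfect cube.
  y = 2: RHS = 84 is not a perfect cube.
  y = -2: RHS = -108 is not a perfect cube.
  y = 3: RHS = 312 is not a perfect cube.
  y = -3: RHS = -336 is not a perfect cube.
Continuing the search up to |y| = 35 finds no further solutions beyond those listed.
Collected solutions: (0, 1).

Solutions (with |y| ≤ 35): (0, 1).


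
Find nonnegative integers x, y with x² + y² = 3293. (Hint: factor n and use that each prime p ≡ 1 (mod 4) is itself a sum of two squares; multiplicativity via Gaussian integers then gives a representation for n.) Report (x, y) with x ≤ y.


Step 1: Factor n = 3293 = 37 · 89.
Step 2: Check the mod-4 condition on each prime factor: 37 ≡ 1 (mod 4), exponent 1; 89 ≡ 1 (mod 4), exponent 1.
All primes ≡ 3 (mod 4) appear to even exponent (or don't appear), so by the two-squares theorem n IS expressible as a sum of two squares.
Step 3: Build a representation. Here n = 37 · 89 is a product of primes ≡ 1 (mod 4). Each prime p ≡ 1 (mod 4) is itself a sum of two squares; find a² by testing p − a² for a perfect square:
  37: 37 − 1² = 36 = 6² ⇒ 37 = 1² + 6².
  89: 89 − 1² = 88, 89 − 2² = 85, 89 − 3² = 80, 89 − 4² = 73, 89 − 5² = 64 = 8² ⇒ 89 = 5² + 8².
  Combine using the Brahmagupta–Fibonacci identity (a² + b²)(c² + d²) = (ac − bd)² + (ad + bc)² = (ac + bd)² + (ad − bc)²:
  37 · 89 = 3293: from (1² + 6²)(5² + 8²), take (1·5 − 6·8, 1·8 + 6·5) = (5 − 48, 8 + 30) = (-43, 38); dropping signs (only squares matter) gives (43, 38); check 43² + 38² = 1849 + 1444 = 3293 ✓.
Step 4: Order so x ≤ y and verify: 38² + 43² = 1444 + 1849 = 3293 = n. ✓

n = 3293 = 38² + 43² (one valid representation with x ≤ y).
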